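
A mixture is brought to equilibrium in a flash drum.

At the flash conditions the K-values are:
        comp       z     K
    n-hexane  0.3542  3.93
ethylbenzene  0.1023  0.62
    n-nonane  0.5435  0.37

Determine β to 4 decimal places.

β = 0.3758

Newton–Raphson from β = 0.5:
  β = 0.5000: g = -0.12684, g' = -0.9827 → β = 0.3709
  β = 0.3709: g = 0.00524, g' = -1.0856 → β = 0.3758
Converged at β = 0.3758.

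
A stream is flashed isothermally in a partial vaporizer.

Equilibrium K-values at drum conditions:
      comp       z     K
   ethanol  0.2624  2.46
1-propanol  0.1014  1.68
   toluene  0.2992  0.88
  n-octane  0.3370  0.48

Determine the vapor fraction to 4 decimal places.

ψ = 0.4945

Rachford–Rice: g(ψ) = Σ zᵢ(Kᵢ−1)/(1+ψ(Kᵢ−1)) = 0.
Feasibility: ΣzᵢKᵢ = 1.2409, Σzᵢ/Kᵢ = 1.2091 — both > 1, two phases present.
Newton iteration, ψ⁰ = 0.5:
  ψ = 0.5000: g = -0.00210, g' = -0.3843 → ψ = 0.4945
Converged at ψ = 0.4945.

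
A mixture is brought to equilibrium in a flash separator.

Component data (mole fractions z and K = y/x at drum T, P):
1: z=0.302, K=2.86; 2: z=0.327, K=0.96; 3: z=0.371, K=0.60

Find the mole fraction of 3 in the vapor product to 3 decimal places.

Material balance + equilibrium reduce to Σ zᵢ(Kᵢ−1)/(1+ψ(Kᵢ−1)) = 0.
Feasibility: ΣzᵢKᵢ = 1.400, Σzᵢ/Kᵢ = 1.065 — both > 1, two phases present.
Newton–Raphson from ψ = 0.5:
  ψ = 0.500: g = 0.0922, g' = -0.374 → ψ = 0.747
  ψ = 0.747: g = 0.0101, g' = -0.304 → ψ = 0.780
Converged at ψ = 0.780.
Compositions from xᵢ = zᵢ/(1+ψ(Kᵢ−1)), yᵢ = Kᵢxᵢ:
  1: x = 0.123, y = 0.352
  2: x = 0.338, y = 0.324
  3: x = 0.539, y = 0.324

y_3 = 0.324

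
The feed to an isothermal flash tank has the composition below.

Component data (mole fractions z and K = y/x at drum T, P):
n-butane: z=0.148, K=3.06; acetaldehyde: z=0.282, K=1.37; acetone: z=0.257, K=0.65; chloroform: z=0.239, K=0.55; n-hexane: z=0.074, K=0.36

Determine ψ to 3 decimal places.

Rachford–Rice: g(ψ) = Σ zᵢ(Kᵢ−1)/(1+ψ(Kᵢ−1)) = 0.
Feasibility: ΣzᵢKᵢ = 1.164, Σzᵢ/Kᵢ = 1.290 — both > 1, two phases present.
Newton–Raphson from ψ = 0.58:
  ψ = 0.580: g = -0.1089, g' = -0.371 → ψ = 0.287
  ψ = 0.287: g = 0.0045, g' = -0.428 → ψ = 0.297
Converged at ψ = 0.297.

ψ = 0.297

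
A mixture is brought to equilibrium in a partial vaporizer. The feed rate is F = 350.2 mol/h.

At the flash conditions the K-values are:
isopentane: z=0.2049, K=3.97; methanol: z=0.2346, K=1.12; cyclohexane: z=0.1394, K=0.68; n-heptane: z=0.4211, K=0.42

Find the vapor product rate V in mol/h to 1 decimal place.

Rachford–Rice: g(V/F) = Σ zᵢ(Kᵢ−1)/(1+V/F(Kᵢ−1)) = 0.
Check two-phase: ΣzᵢKᵢ = 1.3479 > 1 and Σzᵢ/Kᵢ = 1.4687 > 1, so g(0) = 0.3479 > 0 and g(1) = -0.4687 < 0.
Newton iteration, V/F⁰ = 0.64:
  V/F = 0.6400: g = -0.20858, g' = -0.5986 → V/F = 0.2915
  V/F = 0.2915: g = 0.01022, g' = -0.7449 → V/F = 0.3052
  V/F = 0.3052: g = 0.00012, g' = -0.7271 → V/F = 0.3054
Converged at V/F = 0.3054.
Then V = V/F·F = 0.3054·350.2 = 107.0 mol/h and L = F − V = 243.2 mol/h.

V = 107.0 mol/h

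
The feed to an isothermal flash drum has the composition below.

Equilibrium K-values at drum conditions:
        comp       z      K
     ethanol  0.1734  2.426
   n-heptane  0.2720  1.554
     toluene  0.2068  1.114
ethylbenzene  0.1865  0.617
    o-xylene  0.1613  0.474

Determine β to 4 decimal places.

Material balance + equilibrium reduce to Σ zᵢ(Kᵢ−1)/(1+β(Kᵢ−1)) = 0.
g(0) = ΣzᵢKᵢ − 1 = 0.2653 and g(1) = 1 − Σzᵢ/Kᵢ = -0.0747, so a root lies in (0, 1).
Newton iteration, β⁰ = 0.5:
  β = 0.5000: g = 0.08118, g' = -0.2978 → β = 0.7726
  β = 0.7726: g = 0.00045, g' = -0.3049 → β = 0.7741
Converged at β = 0.7741.

β = 0.7741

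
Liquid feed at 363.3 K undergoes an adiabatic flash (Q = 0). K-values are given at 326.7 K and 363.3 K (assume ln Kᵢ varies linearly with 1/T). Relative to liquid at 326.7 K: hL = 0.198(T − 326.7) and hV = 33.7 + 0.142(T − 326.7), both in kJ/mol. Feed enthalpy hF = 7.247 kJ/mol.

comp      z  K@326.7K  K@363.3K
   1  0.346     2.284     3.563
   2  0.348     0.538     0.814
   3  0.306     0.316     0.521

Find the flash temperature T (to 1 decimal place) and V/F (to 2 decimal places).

Adiabatic flash: solve Rachford–Rice at each trial T, then check hF = ψ·hV(T) + (1−ψ)·hL(T).
  T = 326.7 K: K = (2.284, 0.538, 0.316), RR gives ψ = 0.101, H_out = 3.393 kJ/mol
  T = 363.3 K: K = (3.563, 0.814, 0.521), RR gives ψ = 0.749, H_out = 30.949 kJ/mol
  T = 345.0 K: K = (2.887, 0.669, 0.411), RR gives ψ = 0.406, H_out = 16.879 kJ/mol
  T = 335.9 K: K = (2.578, 0.602, 0.362), RR gives ψ = 0.258, H_out = 10.380 kJ/mol
  T = 331.3 K: K = (2.428, 0.570, 0.339), RR gives ψ = 0.181, H_out = 6.979 kJ/mol
  T = 333.6 K: K = (2.502, 0.586, 0.350), RR gives ψ = 0.220, H_out = 8.697 kJ/mol
Linear interpolation between T = 331.3 (H_out = 6.979) and T = 333.6 (H_out = 8.697) on hF = 7.247 gives T ≈ 331.7 K, at which ψ = 0.19.

T = 331.7 K, V/F = 0.19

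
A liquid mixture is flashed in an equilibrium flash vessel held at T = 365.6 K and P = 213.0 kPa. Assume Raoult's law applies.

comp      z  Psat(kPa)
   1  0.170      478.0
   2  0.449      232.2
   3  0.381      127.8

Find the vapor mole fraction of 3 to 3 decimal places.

Raoult's law: Kᵢ = Pᵢˢᵃᵗ/P = Pᵢˢᵃᵗ/213.0.
  K_1 = 478.0/213.0 = 2.24413, K_2 = 232.2/213.0 = 1.09014, K_3 = 127.8/213.0 = 0.60000
Iterate (Newton) starting at β = 0.5:
  β = 0.500: g = -0.0214, g' = -0.199 → β = 0.392
  β = 0.392: g = 0.0004, g' = -0.208 → β = 0.394
Converged at β = 0.394.
Compositions from xᵢ = zᵢ/(1+β(Kᵢ−1)), yᵢ = Kᵢxᵢ:
  1: x = 0.114, y = 0.256
  2: x = 0.434, y = 0.473
  3: x = 0.452, y = 0.271

y_3 = 0.271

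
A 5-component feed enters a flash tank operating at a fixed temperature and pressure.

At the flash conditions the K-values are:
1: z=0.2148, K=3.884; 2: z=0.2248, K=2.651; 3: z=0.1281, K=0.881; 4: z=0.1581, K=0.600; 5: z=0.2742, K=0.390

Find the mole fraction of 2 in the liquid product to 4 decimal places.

x_2 = 0.1065

Material balance + equilibrium reduce to Σ zᵢ(Kᵢ−1)/(1+ψ(Kᵢ−1)) = 0.
Feasibility: ΣzᵢKᵢ = 1.7449, Σzᵢ/Kᵢ = 1.2521 — both > 1, two phases present.
Iterate (Newton) starting at ψ = 0.5:
  ψ = 0.5000: g = 0.12107, g' = -0.7363 → ψ = 0.6644
  ψ = 0.6644: g = 0.00548, g' = -0.6870 → ψ = 0.6724
Converged at ψ = 0.6724.
Compositions from xᵢ = zᵢ/(1+ψ(Kᵢ−1)), yᵢ = Kᵢxᵢ:
  1: x = 0.0731, y = 0.2838
  2: x = 0.1065, y = 0.2824
  3: x = 0.1392, y = 0.1227
  4: x = 0.2163, y = 0.1298
  5: x = 0.4649, y = 0.1813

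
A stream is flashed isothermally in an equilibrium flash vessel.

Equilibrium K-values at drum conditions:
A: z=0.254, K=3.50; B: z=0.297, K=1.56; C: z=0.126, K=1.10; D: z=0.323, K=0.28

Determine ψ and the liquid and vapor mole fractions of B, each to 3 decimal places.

ψ = 0.577, x_B = 0.224, y_B = 0.350

Newton iteration, ψ⁰ = 0.46:
  ψ = 0.460: g = 0.0919, g' = -0.778 → ψ = 0.578
  ψ = 0.578: g = -0.0012, g' = -0.811 → ψ = 0.577
Converged at ψ = 0.577.
Compositions from xᵢ = zᵢ/(1+ψ(Kᵢ−1)), yᵢ = Kᵢxᵢ:
  A: x = 0.104, y = 0.364
  B: x = 0.224, y = 0.350
  C: x = 0.119, y = 0.131
  D: x = 0.552, y = 0.155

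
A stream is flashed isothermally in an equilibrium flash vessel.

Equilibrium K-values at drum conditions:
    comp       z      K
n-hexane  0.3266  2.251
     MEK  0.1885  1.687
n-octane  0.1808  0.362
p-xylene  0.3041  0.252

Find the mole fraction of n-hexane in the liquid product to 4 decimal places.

x_n-hexane = 0.2472

Let ψ = V/F and solve Σ zᵢ(Kᵢ−1)/(1+ψ(Kᵢ−1)) = 0.
g(0) = ΣzᵢKᵢ − 1 = 0.1953 and g(1) = 1 − Σzᵢ/Kᵢ = -0.9630, so a root lies in (0, 1).
Iterate (Newton) starting at ψ = 0.68:
  ψ = 0.6800: g = -0.35764, g' = -1.1249 → ψ = 0.3621
  ψ = 0.3621: g = -0.07704, g' = -0.7436 → ψ = 0.2585
  ψ = 0.2585: g = -0.00139, g' = -0.7230 → ψ = 0.2565
Converged at ψ = 0.2565.
Compositions from xᵢ = zᵢ/(1+ψ(Kᵢ−1)), yᵢ = Kᵢxᵢ:
  n-hexane: x = 0.2472, y = 0.5566
  MEK: x = 0.1603, y = 0.2704
  n-octane: x = 0.2162, y = 0.0783
  p-xylene: x = 0.3763, y = 0.0948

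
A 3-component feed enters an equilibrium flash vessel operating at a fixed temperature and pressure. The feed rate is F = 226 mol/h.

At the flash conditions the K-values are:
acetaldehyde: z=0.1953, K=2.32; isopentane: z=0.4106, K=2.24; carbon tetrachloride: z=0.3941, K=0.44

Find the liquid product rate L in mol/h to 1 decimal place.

Material balance + equilibrium reduce to Σ zᵢ(Kᵢ−1)/(1+β(Kᵢ−1)) = 0.
g(0) = ΣzᵢKᵢ − 1 = 0.5462 and g(1) = 1 − Σzᵢ/Kᵢ = -0.1632, so a root lies in (0, 1).
Iterate (Newton) starting at β = 0.5:
  β = 0.5000: g = 0.16306, g' = -0.6025 → β = 0.7707
  β = 0.7707: g = -0.00011, g' = -0.6312 → β = 0.7705
Converged at β = 0.7705.
Then V = β·F = 0.7705·226 = 174.1 mol/h and L = F − V = 51.9 mol/h.

L = 51.9 mol/h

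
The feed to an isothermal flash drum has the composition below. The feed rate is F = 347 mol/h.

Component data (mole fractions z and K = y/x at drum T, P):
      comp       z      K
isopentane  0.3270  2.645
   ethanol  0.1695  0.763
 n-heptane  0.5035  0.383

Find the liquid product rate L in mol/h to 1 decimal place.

Rachford–Rice: g(ψ) = Σ zᵢ(Kᵢ−1)/(1+ψ(Kᵢ−1)) = 0.
g(0) = ΣzᵢKᵢ − 1 = 0.1871 and g(1) = 1 − Σzᵢ/Kᵢ = -0.6604, so a root lies in (0, 1).
Newton iteration, ψ⁰ = 0.37:
  ψ = 0.3700: g = -0.11220, g' = -0.6752 → ψ = 0.2038
  ψ = 0.2038: g = 0.00528, g' = -0.7576 → ψ = 0.2108
Converged at ψ = 0.2108.
Then V = ψ·F = 0.2108·347 = 73.2 mol/h and L = F − V = 273.8 mol/h.

L = 273.8 mol/h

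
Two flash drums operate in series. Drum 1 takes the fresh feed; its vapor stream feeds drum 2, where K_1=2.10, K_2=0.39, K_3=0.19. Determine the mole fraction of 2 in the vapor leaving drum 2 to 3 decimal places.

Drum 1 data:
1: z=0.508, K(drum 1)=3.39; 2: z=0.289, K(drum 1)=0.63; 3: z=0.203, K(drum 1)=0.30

Drum 1:
Material balance + equilibrium reduce to Σ zᵢ(Kᵢ−1)/(1+ψ₁(Kᵢ−1)) = 0.
g(0) = ΣzᵢKᵢ − 1 = 0.965 and g(1) = 1 − Σzᵢ/Kᵢ = -0.285, so a root lies in (0, 1).
Newton–Raphson from ψ₁ = 0.5:
  ψ₁ = 0.500: g = 0.2033, g' = -0.897 → ψ₁ = 0.727
  ψ₁ = 0.727: g = 0.0082, g' = -0.873 → ψ₁ = 0.736
Converged at ψ₁ = 0.736.
Drum-1 compositions:
  1: x = 0.184, y = 0.624
  2: x = 0.397, y = 0.250
  3: x = 0.419, y = 0.126
Drum-2 feed = drum-1 vapor: z₂ = (0.6242, 0.2502, 0.1256).
Drum 2:
Let ψ₂ = V/F and solve Σ zᵢ(Kᵢ−1)/(1+ψ₂(Kᵢ−1)) = 0.
Feasibility: ΣzᵢKᵢ = 1.432, Σzᵢ/Kᵢ = 1.600 — both > 1, two phases present.
Newton iteration, ψ₂⁰ = 0.5:
  ψ₂ = 0.500: g = 0.0524, g' = -0.740 → ψ₂ = 0.571
  ψ₂ = 0.571: g = -0.0016, g' = -0.789 → ψ₂ = 0.569
Converged at ψ₂ = 0.569.
  1: x = 0.384, y = 0.806
  2: x = 0.383, y = 0.149
  3: x = 0.233, y = 0.044

y_2 (drum 2) = 0.149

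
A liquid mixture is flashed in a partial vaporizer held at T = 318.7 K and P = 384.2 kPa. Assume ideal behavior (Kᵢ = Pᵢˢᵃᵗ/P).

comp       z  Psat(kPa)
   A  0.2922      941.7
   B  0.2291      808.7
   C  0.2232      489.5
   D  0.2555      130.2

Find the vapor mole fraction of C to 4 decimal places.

y_C = 0.2317

Raoult's law: Kᵢ = Pᵢˢᵃᵗ/P = Pᵢˢᵃᵗ/384.2.
  K_A = 941.7/384.2 = 2.451067, K_B = 808.7/384.2 = 2.104893, K_C = 489.5/384.2 = 1.274076, K_D = 130.2/384.2 = 0.338886
Newton–Raphson from ψ = 0.39:
  ψ = 0.3900: g = 0.27534, g' = -0.6039 → ψ = 0.8459
  ψ = 0.8459: g = -0.01239, g' = -0.7846 → ψ = 0.8301
  ψ = 0.8301: g = -0.00018, g' = -0.7624 → ψ = 0.8299
Converged at ψ = 0.8299.
Compositions from xᵢ = zᵢ/(1+ψ(Kᵢ−1)), yᵢ = Kᵢxᵢ:
  A: x = 0.1326, y = 0.3249
  B: x = 0.1195, y = 0.2516
  C: x = 0.1818, y = 0.2317
  D: x = 0.5661, y = 0.1918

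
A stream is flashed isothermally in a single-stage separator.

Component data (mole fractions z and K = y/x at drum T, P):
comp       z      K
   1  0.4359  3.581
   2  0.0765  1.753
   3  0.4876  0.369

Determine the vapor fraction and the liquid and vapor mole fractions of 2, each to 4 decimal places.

Newton–Raphson from ψ = 0.33:
  ψ = 0.3300: g = 0.26512, g' = -1.1844 → ψ = 0.5538
  ψ = 0.5538: g = 0.03077, g' = -0.9723 → ψ = 0.5855
  ψ = 0.5855: g = 0.00006, g' = -0.9697 → ψ = 0.5856
Converged at ψ = 0.5856.
Compositions from xᵢ = zᵢ/(1+ψ(Kᵢ−1)), yᵢ = Kᵢxᵢ:
  1: x = 0.1736, y = 0.6216
  2: x = 0.0531, y = 0.0931
  3: x = 0.7733, y = 0.2854

ψ = 0.5856, x_2 = 0.0531, y_2 = 0.0931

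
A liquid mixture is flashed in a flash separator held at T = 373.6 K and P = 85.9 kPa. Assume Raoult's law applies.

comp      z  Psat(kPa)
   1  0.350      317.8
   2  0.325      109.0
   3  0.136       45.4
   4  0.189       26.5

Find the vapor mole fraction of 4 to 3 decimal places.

y_4 = 0.124

Raoult's law: Kᵢ = Pᵢˢᵃᵗ/P = Pᵢˢᵃᵗ/85.9.
  K_1 = 317.8/85.9 = 3.69965, K_2 = 109.0/85.9 = 1.26892, K_3 = 45.4/85.9 = 0.52852, K_4 = 26.5/85.9 = 0.30850
Rachford–Rice: g(V/F) = Σ zᵢ(Kᵢ−1)/(1+V/F(Kᵢ−1)) = 0.
Feasibility: ΣzᵢKᵢ = 1.837, Σzᵢ/Kᵢ = 1.221 — both > 1, two phases present.
Iterate (Newton) starting at V/F = 0.45:
  V/F = 0.450: g = 0.2335, g' = -0.778 → V/F = 0.750
  V/F = 0.750: g = 0.0143, g' = -0.758 → V/F = 0.769
Converged at V/F = 0.769.
Compositions from xᵢ = zᵢ/(1+V/F(Kᵢ−1)), yᵢ = Kᵢxᵢ:
  1: x = 0.114, y = 0.421
  2: x = 0.269, y = 0.342
  3: x = 0.213, y = 0.113
  4: x = 0.404, y = 0.124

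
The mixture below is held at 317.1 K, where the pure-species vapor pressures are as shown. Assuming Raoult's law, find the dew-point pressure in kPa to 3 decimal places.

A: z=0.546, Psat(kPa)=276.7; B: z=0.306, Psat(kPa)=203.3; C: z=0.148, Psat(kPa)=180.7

At the dew point ψ → 1, so Σzᵢ/Kᵢ = 1 with Kᵢ = Pᵢˢᵃᵗ/P ⇒ 1/P = Σzᵢ/Pᵢˢᵃᵗ.
1/P = 0.546/276.7 + 0.306/203.3 + 0.148/180.7 = 0.004297 ⇒ P = 232.696 kPa

Pdew = 232.696 kPa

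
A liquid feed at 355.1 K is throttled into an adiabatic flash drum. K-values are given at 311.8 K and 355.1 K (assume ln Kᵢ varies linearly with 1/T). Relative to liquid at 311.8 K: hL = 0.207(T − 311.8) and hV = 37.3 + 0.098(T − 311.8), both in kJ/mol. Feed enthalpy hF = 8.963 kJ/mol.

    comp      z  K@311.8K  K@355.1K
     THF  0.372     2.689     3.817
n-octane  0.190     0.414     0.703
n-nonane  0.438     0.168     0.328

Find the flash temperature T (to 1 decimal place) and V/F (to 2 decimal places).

T = 321.7 K, V/F = 0.19

Adiabatic flash: solve Rachford–Rice at each trial T, then check hF = ψ·hV(T) + (1−ψ)·hL(T).
  T = 311.8 K: K = (2.689, 0.414, 0.168), RR gives ψ = 0.118, H_out = 4.408 kJ/mol
  T = 355.1 K: K = (3.817, 0.703, 0.328), RR gives ψ = 0.425, H_out = 22.821 kJ/mol
  T = 333.5 K: K = (3.242, 0.549, 0.240), RR gives ψ = 0.273, H_out = 14.019 kJ/mol
  T = 322.6 K: K = (2.960, 0.479, 0.202), RR gives ψ = 0.198, H_out = 9.380 kJ/mol
  T = 317.2 K: K = (2.824, 0.446, 0.184), RR gives ψ = 0.159, H_out = 6.955 kJ/mol
  T = 319.9 K: K = (2.892, 0.462, 0.193), RR gives ψ = 0.179, H_out = 8.181 kJ/mol
  T = 321.2 K: K = (2.925, 0.470, 0.197), RR gives ψ = 0.188, H_out = 8.762 kJ/mol
Linear interpolation between T = 321.2 (H_out = 8.762) and T = 322.6 (H_out = 9.380) on hF = 8.963 gives T ≈ 321.7 K, at which ψ = 0.19.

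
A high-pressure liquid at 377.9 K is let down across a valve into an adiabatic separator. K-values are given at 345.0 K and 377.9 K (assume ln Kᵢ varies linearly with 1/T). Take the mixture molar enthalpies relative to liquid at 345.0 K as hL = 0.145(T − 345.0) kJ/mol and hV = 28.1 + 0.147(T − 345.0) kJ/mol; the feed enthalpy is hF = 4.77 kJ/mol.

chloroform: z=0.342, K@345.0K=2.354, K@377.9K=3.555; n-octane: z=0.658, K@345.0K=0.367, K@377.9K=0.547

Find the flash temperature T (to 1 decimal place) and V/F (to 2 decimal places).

Adiabatic flash: solve Rachford–Rice at each trial T, then check hF = ψ·hV(T) + (1−ψ)·hL(T).
  T = 345.0 K: K = (2.354, 0.367), RR gives ψ = 0.054, H_out = 1.526 kJ/mol
  T = 377.9 K: K = (3.555, 0.547), RR gives ψ = 0.497, H_out = 18.781 kJ/mol
  T = 361.4 K: K = (2.918, 0.452), RR gives ψ = 0.281, H_out = 10.281 kJ/mol
  T = 353.2 K: K = (2.628, 0.408), RR gives ψ = 0.174, H_out = 6.071 kJ/mol
  T = 349.1 K: K = (2.489, 0.387), RR gives ψ = 0.116, H_out = 3.860 kJ/mol
  T = 351.1 K: K = (2.556, 0.397), RR gives ψ = 0.145, H_out = 4.951 kJ/mol
Linear interpolation between T = 349.1 (H_out = 3.860) and T = 351.1 (H_out = 4.951) on hF = 4.77 gives T ≈ 350.8 K, at which ψ = 0.14.

T = 350.8 K, V/F = 0.14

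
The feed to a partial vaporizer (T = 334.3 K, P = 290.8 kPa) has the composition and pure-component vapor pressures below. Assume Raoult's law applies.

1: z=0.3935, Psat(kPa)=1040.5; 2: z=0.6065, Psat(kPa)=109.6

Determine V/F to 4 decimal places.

V/F = 0.3963

Raoult's law: Kᵢ = Pᵢˢᵃᵗ/P = Pᵢˢᵃᵗ/290.8.
  K_1 = 1040.5/290.8 = 3.578061, K_2 = 109.6/290.8 = 0.376891
Material balance + equilibrium reduce to Σ zᵢ(Kᵢ−1)/(1+V/F(Kᵢ−1)) = 0.
Check two-phase: ΣzᵢKᵢ = 1.6366 > 1 and Σzᵢ/Kᵢ = 1.7192 > 1, so g(0) = 0.6366 > 0 and g(1) = -0.7192 < 0.
Newton iteration, V/F⁰ = 0.53:
  V/F = 0.5300: g = -0.13556, g' = -0.9920 → V/F = 0.3933
  V/F = 0.3933: g = 0.00307, g' = -1.0579 → V/F = 0.3963
Converged at V/F = 0.3963.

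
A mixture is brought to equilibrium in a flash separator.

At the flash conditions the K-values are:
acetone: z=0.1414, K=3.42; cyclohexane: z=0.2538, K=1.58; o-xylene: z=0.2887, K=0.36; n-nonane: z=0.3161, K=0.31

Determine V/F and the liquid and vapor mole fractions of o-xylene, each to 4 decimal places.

V/F = 0.0819, x_o-xylene = 0.3047, y_o-xylene = 0.1097

Rachford–Rice: g(V/F) = Σ zᵢ(Kᵢ−1)/(1+V/F(Kᵢ−1)) = 0.
Check two-phase: ΣzᵢKᵢ = 1.0865 > 1 and Σzᵢ/Kᵢ = 2.0236 > 1, so g(0) = 0.0865 > 0 and g(1) = -1.0236 < 0.
Newton–Raphson from V/F = 0.5:
  V/F = 0.5000: g = -0.33576, g' = -0.8274 → V/F = 0.0942
  V/F = 0.0942: g = -0.01164, g' = -0.9320 → V/F = 0.0817
  V/F = 0.0817: g = 0.00015, g' = -0.9558 → V/F = 0.0819
Converged at V/F = 0.0819.
Compositions from xᵢ = zᵢ/(1+V/F(Kᵢ−1)), yᵢ = Kᵢxᵢ:
  acetone: x = 0.1180, y = 0.4036
  cyclohexane: x = 0.2423, y = 0.3828
  o-xylene: x = 0.3047, y = 0.1097
  n-nonane: x = 0.3350, y = 0.1039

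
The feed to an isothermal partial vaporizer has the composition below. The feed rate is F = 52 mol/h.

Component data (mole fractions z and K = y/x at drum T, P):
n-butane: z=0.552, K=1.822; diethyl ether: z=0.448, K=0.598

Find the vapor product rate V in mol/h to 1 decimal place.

V = 43.1 mol/h

Rachford–Rice: g(V/F) = Σ zᵢ(Kᵢ−1)/(1+V/F(Kᵢ−1)) = 0.
Check two-phase: ΣzᵢKᵢ = 1.274 > 1 and Σzᵢ/Kᵢ = 1.052 > 1, so g(0) = 0.274 > 0 and g(1) = -0.052 < 0.
Newton–Raphson from V/F = 0.61:
  V/F = 0.610: g = 0.0636, g' = -0.293 → V/F = 0.827
  V/F = 0.827: g = 0.0002, g' = -0.295 → V/F = 0.828
Converged at V/F = 0.828.
Then V = V/F·F = 0.8281·52 = 43.1 mol/h and L = F − V = 8.9 mol/h.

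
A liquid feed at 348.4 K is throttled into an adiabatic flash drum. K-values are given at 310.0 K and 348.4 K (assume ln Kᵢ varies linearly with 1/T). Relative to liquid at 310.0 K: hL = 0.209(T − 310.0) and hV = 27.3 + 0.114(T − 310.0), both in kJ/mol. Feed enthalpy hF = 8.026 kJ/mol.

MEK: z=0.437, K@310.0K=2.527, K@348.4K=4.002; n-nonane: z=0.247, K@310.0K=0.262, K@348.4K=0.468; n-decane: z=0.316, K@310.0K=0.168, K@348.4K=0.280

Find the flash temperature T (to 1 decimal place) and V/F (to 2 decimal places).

T = 316.7 K, V/F = 0.25

Adiabatic flash: solve Rachford–Rice at each trial T, then check hF = ψ·hV(T) + (1−ψ)·hL(T).
  T = 310.0 K: K = (2.527, 0.262, 0.168), RR gives ψ = 0.184, H_out = 5.013 kJ/mol
  T = 348.4 K: K = (4.002, 0.468, 0.280), RR gives ψ = 0.491, H_out = 19.648 kJ/mol
  T = 329.2 K: K = (3.223, 0.356, 0.220), RR gives ψ = 0.352, H_out = 12.974 kJ/mol
  T = 319.6 K: K = (2.864, 0.307, 0.193), RR gives ψ = 0.274, H_out = 9.249 kJ/mol
  T = 314.8 K: K = (2.693, 0.284, 0.180), RR gives ψ = 0.231, H_out = 7.213 kJ/mol
  T = 317.2 K: K = (2.778, 0.295, 0.187), RR gives ψ = 0.253, H_out = 8.249 kJ/mol
Linear interpolation between T = 314.8 (H_out = 7.213) and T = 317.2 (H_out = 8.249) on hF = 8.026 gives T ≈ 316.7 K, at which ψ = 0.25.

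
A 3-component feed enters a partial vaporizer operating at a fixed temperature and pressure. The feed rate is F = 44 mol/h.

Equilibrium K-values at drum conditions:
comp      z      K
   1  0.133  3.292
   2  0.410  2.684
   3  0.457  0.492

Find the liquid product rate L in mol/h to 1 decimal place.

L = 8.1 mol/h

Iterate (Newton) starting at β = 0.5:
  β = 0.500: g = 0.2057, g' = -0.706 → β = 0.791
  β = 0.791: g = 0.0162, g' = -0.632 → β = 0.817
Converged at β = 0.817.
Then V = β·F = 0.8168·44 = 35.9 mol/h and L = F − V = 8.1 mol/h.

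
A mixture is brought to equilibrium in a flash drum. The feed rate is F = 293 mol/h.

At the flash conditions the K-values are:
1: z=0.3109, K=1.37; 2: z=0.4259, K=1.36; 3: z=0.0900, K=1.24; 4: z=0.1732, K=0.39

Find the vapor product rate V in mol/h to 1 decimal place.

V = 252.0 mol/h

Let β = V/F and solve Σ zᵢ(Kᵢ−1)/(1+β(Kᵢ−1)) = 0.
Feasibility: ΣzᵢKᵢ = 1.1843, Σzᵢ/Kᵢ = 1.0568 — both > 1, two phases present.
Iterate (Newton) starting at β = 0.53:
  β = 0.5300: g = 0.08796, g' = -0.2135 → β = 0.9420
  β = 0.9420: g = -0.03097, g' = -0.4138 → β = 0.8672
  β = 0.8672: g = -0.00250, g' = -0.3505 → β = 0.8601
  β = 0.8601: g = -0.00002, g' = -0.3455 → β = 0.8600
Converged at β = 0.8600.
Then V = β·F = 0.8600·293 = 252.0 mol/h and L = F − V = 41.0 mol/h.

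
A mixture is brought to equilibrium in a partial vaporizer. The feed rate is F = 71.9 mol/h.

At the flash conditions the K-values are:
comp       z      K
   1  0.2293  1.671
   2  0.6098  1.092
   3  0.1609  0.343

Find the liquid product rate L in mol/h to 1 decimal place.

Rachford–Rice: g(ψ) = Σ zᵢ(Kᵢ−1)/(1+ψ(Kᵢ−1)) = 0.
g(0) = ΣzᵢKᵢ − 1 = 0.1043 and g(1) = 1 − Σzᵢ/Kᵢ = -0.1647, so a root lies in (0, 1).
Newton–Raphson from ψ = 0.46:
  ψ = 0.4600: g = 0.01990, g' = -0.2077 → ψ = 0.5558
  ψ = 0.5558: g = -0.00108, g' = -0.2318 → ψ = 0.5511
Converged at ψ = 0.5511.
Then V = ψ·F = 0.5511·71.9 = 39.6 mol/h and L = F − V = 32.3 mol/h.

L = 32.3 mol/h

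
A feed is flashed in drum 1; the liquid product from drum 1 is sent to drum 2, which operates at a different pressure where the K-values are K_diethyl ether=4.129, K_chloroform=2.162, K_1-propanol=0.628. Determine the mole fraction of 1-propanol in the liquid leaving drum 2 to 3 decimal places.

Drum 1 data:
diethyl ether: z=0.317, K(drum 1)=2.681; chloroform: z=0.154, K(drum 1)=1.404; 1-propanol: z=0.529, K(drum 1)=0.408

Drum 1:
Iterate (Newton) starting at ψ₁ = 0.5:
  ψ₁ = 0.500: g = -0.1036, g' = -0.656 → ψ₁ = 0.342
  ψ₁ = 0.342: g = 0.0003, g' = -0.672 → ψ₁ = 0.343
Converged at ψ₁ = 0.343.
Drum-1 compositions:
  diethyl ether: x = 0.201, y = 0.539
  chloroform: x = 0.135, y = 0.190
  1-propanol: x = 0.664, y = 0.271
Drum-2 feed = drum-1 liquid: z₂ = (0.2012, 0.1353, 0.6635).
Drum 2:
Rachford–Rice: g(ψ₂) = Σ zᵢ(Kᵢ−1)/(1+ψ₂(Kᵢ−1)) = 0.
g(0) = ΣzᵢKᵢ − 1 = 0.540 and g(1) = 1 − Σzᵢ/Kᵢ = -0.168, so a root lies in (0, 1).
Newton–Raphson from ψ₂ = 0.5:
  ψ₂ = 0.500: g = 0.0416, g' = -0.511 → ψ₂ = 0.581
  ψ₂ = 0.581: g = 0.0021, g' = -0.462 → ψ₂ = 0.586
Converged at ψ₂ = 0.586.
  diethyl ether: x = 0.071, y = 0.293
  chloroform: x = 0.080, y = 0.174
  1-propanol: x = 0.849, y = 0.533

x_1-propanol (drum 2) = 0.849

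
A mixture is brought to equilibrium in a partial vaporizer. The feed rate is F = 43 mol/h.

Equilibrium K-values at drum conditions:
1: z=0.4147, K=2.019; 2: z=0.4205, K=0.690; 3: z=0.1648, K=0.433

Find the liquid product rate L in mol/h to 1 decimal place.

Let ψ = V/F and solve Σ zᵢ(Kᵢ−1)/(1+ψ(Kᵢ−1)) = 0.
Feasibility: ΣzᵢKᵢ = 1.1988, Σzᵢ/Kᵢ = 1.1954 — both > 1, two phases present.
Iterate (Newton) starting at ψ = 0.31:
  ψ = 0.3100: g = 0.06355, g' = -0.3761 → ψ = 0.4790
  ψ = 0.4790: g = 0.00261, g' = -0.3500 → ψ = 0.4864
Converged at ψ = 0.4864.
Then V = ψ·F = 0.4864·43 = 20.9 mol/h and L = F − V = 22.1 mol/h.

L = 22.1 mol/h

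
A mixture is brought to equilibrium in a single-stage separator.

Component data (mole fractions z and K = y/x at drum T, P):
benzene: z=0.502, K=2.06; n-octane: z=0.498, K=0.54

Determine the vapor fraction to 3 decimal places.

ψ = 0.621

Rachford–Rice: g(ψ) = Σ zᵢ(Kᵢ−1)/(1+ψ(Kᵢ−1)) = 0.
Feasibility: ΣzᵢKᵢ = 1.303, Σzᵢ/Kᵢ = 1.166 — both > 1, two phases present.
Binary case is linear: z₁(K₁−1)(1+ψ(K₂−1)) + z₂(K₂−1)(1+ψ(K₁−1)) = 0
⇒ ψ = [z₁(K₁−1)+z₂(K₂−1)] / [−(K₁−1)(K₂−1)] = 0.3030/0.4876 = 0.621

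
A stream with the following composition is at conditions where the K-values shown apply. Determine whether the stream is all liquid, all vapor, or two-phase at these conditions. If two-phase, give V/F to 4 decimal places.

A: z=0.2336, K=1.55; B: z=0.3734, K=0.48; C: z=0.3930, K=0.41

all liquid

ΣzᵢKᵢ = 0.7024; Σzᵢ/Kᵢ = 1.8872.
Since ΣzᵢKᵢ < 1 the mixture is below its bubble point — single liquid phase.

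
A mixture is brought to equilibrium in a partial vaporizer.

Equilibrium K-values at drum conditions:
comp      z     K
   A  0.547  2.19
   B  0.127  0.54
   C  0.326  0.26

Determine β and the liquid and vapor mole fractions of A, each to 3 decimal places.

β = 0.435, x_A = 0.360, y_A = 0.789

Let β = V/F and solve Σ zᵢ(Kᵢ−1)/(1+β(Kᵢ−1)) = 0.
Check two-phase: ΣzᵢKᵢ = 1.351 > 1 and Σzᵢ/Kᵢ = 1.739 > 1, so g(0) = 0.351 > 0 and g(1) = -0.739 < 0.
Iterate (Newton) starting at β = 0.48:
  β = 0.480: g = -0.0348, g' = -0.787 → β = 0.436
  β = 0.436: g = -0.0005, g' = -0.767 → β = 0.435
Converged at β = 0.435.
Compositions from xᵢ = zᵢ/(1+β(Kᵢ−1)), yᵢ = Kᵢxᵢ:
  A: x = 0.360, y = 0.789
  B: x = 0.159, y = 0.086
  C: x = 0.481, y = 0.125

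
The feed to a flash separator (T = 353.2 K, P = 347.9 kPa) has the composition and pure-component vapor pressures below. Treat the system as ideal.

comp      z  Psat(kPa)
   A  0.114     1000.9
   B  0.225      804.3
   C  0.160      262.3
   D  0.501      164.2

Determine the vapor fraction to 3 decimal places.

ψ = 0.286

Raoult's law: Kᵢ = Pᵢˢᵃᵗ/P = Pᵢˢᵃᵗ/347.9.
  K_A = 1000.9/347.9 = 2.87698, K_B = 804.3/347.9 = 2.31187, K_C = 262.3/347.9 = 0.75395, K_D = 164.2/347.9 = 0.47197
Rachford–Rice: g(ψ) = Σ zᵢ(Kᵢ−1)/(1+ψ(Kᵢ−1)) = 0.
g(0) = ΣzᵢKᵢ − 1 = 0.205 and g(1) = 1 − Σzᵢ/Kᵢ = -0.411, so a root lies in (0, 1).
Iterate (Newton) starting at ψ = 0.5:
  ψ = 0.500: g = -0.1157, g' = -0.519 → ψ = 0.277
  ψ = 0.277: g = 0.0052, g' = -0.585 → ψ = 0.286
Converged at ψ = 0.286.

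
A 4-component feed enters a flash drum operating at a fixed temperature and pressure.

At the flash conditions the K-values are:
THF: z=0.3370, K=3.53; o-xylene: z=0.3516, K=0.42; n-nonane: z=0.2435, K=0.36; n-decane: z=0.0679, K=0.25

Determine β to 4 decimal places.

Newton–Raphson from β = 0.53:
  β = 0.5300: g = -0.25057, g' = -0.9738 → β = 0.2727
  β = 0.2727: g = 0.00948, g' = -1.1290 → β = 0.2811
Converged at β = 0.2811.

β = 0.2811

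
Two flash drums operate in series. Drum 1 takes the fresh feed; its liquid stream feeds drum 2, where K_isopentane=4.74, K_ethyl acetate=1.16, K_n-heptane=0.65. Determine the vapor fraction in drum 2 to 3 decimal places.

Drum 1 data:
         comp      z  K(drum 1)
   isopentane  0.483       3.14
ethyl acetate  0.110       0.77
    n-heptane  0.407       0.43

V/F (drum 2) = 0.469

Drum 1:
Let ψ₁ = V/F and solve Σ zᵢ(Kᵢ−1)/(1+ψ₁(Kᵢ−1)) = 0.
Feasibility: ΣzᵢKᵢ = 1.776, Σzᵢ/Kᵢ = 1.243 — both > 1, two phases present.
Iterate (Newton) starting at ψ₁ = 0.38:
  ψ₁ = 0.380: g = 0.2462, g' = -0.895 → ψ₁ = 0.655
  ψ₁ = 0.655: g = 0.0304, g' = -0.728 → ψ₁ = 0.697
Converged at ψ₁ = 0.697.
Drum-1 compositions:
  isopentane: x = 0.194, y = 0.609
  ethyl acetate: x = 0.131, y = 0.101
  n-heptane: x = 0.675, y = 0.290
Drum-2 feed = drum-1 liquid: z₂ = (0.1939, 0.1310, 0.6751).
Drum 2:
Let ψ₂ = V/F and solve Σ zᵢ(Kᵢ−1)/(1+ψ₂(Kᵢ−1)) = 0.
Check two-phase: ΣzᵢKᵢ = 1.510 > 1 and Σzᵢ/Kᵢ = 1.192 > 1, so g(0) = 0.510 > 0 and g(1) = -0.192 < 0.
Newton iteration, ψ₂⁰ = 0.5:
  ψ₂ = 0.500: g = -0.0143, g' = -0.454 → ψ₂ = 0.468
  ψ₂ = 0.468: g = 0.0004, g' = -0.479 → ψ₂ = 0.469
Converged at ψ₂ = 0.469.
  isopentane: x = 0.070, y = 0.334
  ethyl acetate: x = 0.122, y = 0.141
  n-heptane: x = 0.808, y = 0.525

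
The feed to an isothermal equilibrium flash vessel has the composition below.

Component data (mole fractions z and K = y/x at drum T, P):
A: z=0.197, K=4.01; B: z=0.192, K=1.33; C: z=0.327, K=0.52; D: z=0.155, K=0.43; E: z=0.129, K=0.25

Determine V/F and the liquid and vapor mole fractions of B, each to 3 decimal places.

V/F = 0.246, x_B = 0.178, y_B = 0.236

Newton–Raphson from V/F = 0.45:
  V/F = 0.450: g = -0.1581, g' = -0.717 → V/F = 0.229
  V/F = 0.229: g = 0.0147, g' = -0.910 → V/F = 0.246
Converged at V/F = 0.246.
Compositions from xᵢ = zᵢ/(1+V/F(Kᵢ−1)), yᵢ = Kᵢxᵢ:
  A: x = 0.113, y = 0.454
  B: x = 0.178, y = 0.236
  C: x = 0.371, y = 0.193
  D: x = 0.180, y = 0.078
  E: x = 0.158, y = 0.040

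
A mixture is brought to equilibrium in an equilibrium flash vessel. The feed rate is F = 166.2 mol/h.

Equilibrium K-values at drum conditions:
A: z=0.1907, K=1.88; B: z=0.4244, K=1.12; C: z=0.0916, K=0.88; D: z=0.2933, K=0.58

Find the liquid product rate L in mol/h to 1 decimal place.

Material balance + equilibrium reduce to Σ zᵢ(Kᵢ−1)/(1+ψ(Kᵢ−1)) = 0.
Check two-phase: ΣzᵢKᵢ = 1.0846 > 1 and Σzᵢ/Kᵢ = 1.0901 > 1, so g(0) = 0.0846 > 0 and g(1) = -0.0901 < 0.
Iterate (Newton) starting at ψ = 0.52:
  ψ = 0.5200: g = -0.00626, g' = -0.1611 → ψ = 0.4811
Converged at ψ = 0.4811.
Then V = ψ·F = 0.4811·166.2 = 80.0 mol/h and L = F − V = 86.2 mol/h.

L = 86.2 mol/h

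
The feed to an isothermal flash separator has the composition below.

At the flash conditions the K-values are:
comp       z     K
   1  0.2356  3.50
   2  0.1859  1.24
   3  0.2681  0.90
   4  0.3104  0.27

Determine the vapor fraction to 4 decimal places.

Let ψ = V/F and solve Σ zᵢ(Kᵢ−1)/(1+ψ(Kᵢ−1)) = 0.
g(0) = ΣzᵢKᵢ − 1 = 0.3802 and g(1) = 1 − Σzᵢ/Kᵢ = -0.6648, so a root lies in (0, 1).
Newton–Raphson from ψ = 0.5:
  ψ = 0.5000: g = -0.08345, g' = -0.7126 → ψ = 0.3829
  ψ = 0.3829: g = -0.00058, g' = -0.7149 → ψ = 0.3821
Converged at ψ = 0.3821.

ψ = 0.3821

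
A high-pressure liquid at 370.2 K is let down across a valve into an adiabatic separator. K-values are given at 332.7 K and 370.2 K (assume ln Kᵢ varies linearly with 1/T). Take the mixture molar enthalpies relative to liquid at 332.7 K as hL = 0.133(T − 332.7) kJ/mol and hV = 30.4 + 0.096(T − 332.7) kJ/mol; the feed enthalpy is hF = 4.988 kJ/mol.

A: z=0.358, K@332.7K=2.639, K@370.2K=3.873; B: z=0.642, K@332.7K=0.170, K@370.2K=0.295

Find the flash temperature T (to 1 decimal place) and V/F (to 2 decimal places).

Adiabatic flash: solve Rachford–Rice at each trial T, then check hF = ψ·hV(T) + (1−ψ)·hL(T).
  T = 332.7 K: K = (2.639, 0.170), RR gives ψ = 0.040, H_out = 1.205 kJ/mol
  T = 370.2 K: K = (3.873, 0.295), RR gives ψ = 0.284, H_out = 13.237 kJ/mol
  T = 351.4 K: K = (3.228, 0.227), RR gives ψ = 0.175, H_out = 7.688 kJ/mol
  T = 342.0 K: K = (2.925, 0.197), RR gives ψ = 0.112, H_out = 4.616 kJ/mol
  T = 346.7 K: K = (3.075, 0.212), RR gives ψ = 0.145, H_out = 6.189 kJ/mol
  T = 344.4 K: K = (3.001, 0.205), RR gives ψ = 0.129, H_out = 5.430 kJ/mol
Linear interpolation between T = 342.0 (H_out = 4.616) and T = 344.4 (H_out = 5.430) on hF = 4.988 gives T ≈ 343.1 K, at which ψ = 0.12.

T = 343.1 K, V/F = 0.12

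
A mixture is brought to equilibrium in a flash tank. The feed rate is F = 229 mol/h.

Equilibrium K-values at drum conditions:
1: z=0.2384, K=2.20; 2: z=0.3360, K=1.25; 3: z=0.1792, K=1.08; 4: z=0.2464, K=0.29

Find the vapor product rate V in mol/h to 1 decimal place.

Material balance + equilibrium reduce to Σ zᵢ(Kᵢ−1)/(1+β(Kᵢ−1)) = 0.
Feasibility: ΣzᵢKᵢ = 1.2095, Σzᵢ/Kᵢ = 1.3927 — both > 1, two phases present.
Newton iteration, β⁰ = 0.5:
  β = 0.5000: g = -0.00398, g' = -0.4503 → β = 0.4912
  β = 0.4912: g = -0.00002, g' = -0.4465 → β = 0.4911
Converged at β = 0.4911.
Then V = β·F = 0.4911·229 = 112.5 mol/h and L = F − V = 116.5 mol/h.

V = 112.5 mol/h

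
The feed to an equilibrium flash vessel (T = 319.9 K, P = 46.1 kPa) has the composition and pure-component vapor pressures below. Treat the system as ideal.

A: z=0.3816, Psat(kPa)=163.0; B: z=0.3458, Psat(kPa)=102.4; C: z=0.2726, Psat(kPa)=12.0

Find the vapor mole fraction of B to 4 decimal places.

Raoult's law: Kᵢ = Pᵢˢᵃᵗ/P = Pᵢˢᵃᵗ/46.1.
  K_A = 163.0/46.1 = 3.535792, K_B = 102.4/46.1 = 2.221258, K_C = 12.0/46.1 = 0.260304
Let ψ = V/F and solve Σ zᵢ(Kᵢ−1)/(1+ψ(Kᵢ−1)) = 0.
Feasibility: ΣzᵢKᵢ = 2.1883, Σzᵢ/Kᵢ = 1.3108 — both > 1, two phases present.
Newton–Raphson from ψ = 0.5:
  ψ = 0.5000: g = 0.36889, g' = -1.0515 → ψ = 0.8508
  ψ = 0.8508: g = -0.03045, g' = -1.4558 → ψ = 0.8299
  ψ = 0.8299: g = -0.00079, g' = -1.3822 → ψ = 0.8293
Converged at ψ = 0.8293.
Compositions from xᵢ = zᵢ/(1+ψ(Kᵢ−1)), yᵢ = Kᵢxᵢ:
  A: x = 0.1230, y = 0.4348
  B: x = 0.1718, y = 0.3816
  C: x = 0.7052, y = 0.1836

y_B = 0.3816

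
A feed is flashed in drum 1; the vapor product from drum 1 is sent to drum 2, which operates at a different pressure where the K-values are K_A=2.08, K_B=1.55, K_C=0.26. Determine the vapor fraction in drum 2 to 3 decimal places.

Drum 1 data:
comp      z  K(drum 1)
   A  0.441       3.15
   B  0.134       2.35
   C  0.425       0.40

V/F (drum 2) = 0.614

Drum 1:
Let ψ₁ = V/F and solve Σ zᵢ(Kᵢ−1)/(1+ψ₁(Kᵢ−1)) = 0.
Feasibility: ΣzᵢKᵢ = 1.874, Σzᵢ/Kᵢ = 1.260 — both > 1, two phases present.
Newton iteration, ψ₁⁰ = 0.34:
  ψ₁ = 0.340: g = 0.3514, g' = -1.037 → ψ₁ = 0.679
  ψ₁ = 0.679: g = 0.0495, g' = -0.839 → ψ₁ = 0.738
  ψ₁ = 0.738: g = -0.0005, g' = -0.859 → ψ₁ = 0.737
Converged at ψ₁ = 0.737.
Drum-1 compositions:
  A: x = 0.171, y = 0.537
  B: x = 0.067, y = 0.158
  C: x = 0.762, y = 0.305
Drum-2 feed = drum-1 vapor: z₂ = (0.5373, 0.1578, 0.3049).
Drum 2:
Newton–Raphson from ψ₂ = 0.66:
  ψ₂ = 0.660: g = -0.0386, g' = -0.877 → ψ₂ = 0.616
  ψ₂ = 0.616: g = -0.0014, g' = -0.817 → ψ₂ = 0.614
Converged at ψ₂ = 0.614.
  A: x = 0.323, y = 0.672
  B: x = 0.118, y = 0.183
  C: x = 0.559, y = 0.145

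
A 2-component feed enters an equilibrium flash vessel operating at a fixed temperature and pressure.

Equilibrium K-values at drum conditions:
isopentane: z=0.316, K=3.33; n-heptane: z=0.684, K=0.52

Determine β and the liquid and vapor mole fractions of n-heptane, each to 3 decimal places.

Material balance + equilibrium reduce to Σ zᵢ(Kᵢ−1)/(1+β(Kᵢ−1)) = 0.
Check two-phase: ΣzᵢKᵢ = 1.408 > 1 and Σzᵢ/Kᵢ = 1.410 > 1, so g(0) = 0.408 > 0 and g(1) = -0.410 < 0.
Newton iteration, β⁰ = 0.4:
  β = 0.400: g = -0.0252, g' = -0.701 → β = 0.364
  β = 0.364: g = 0.0006, g' = -0.734 → β = 0.365
Converged at β = 0.365.
Compositions from xᵢ = zᵢ/(1+β(Kᵢ−1)), yᵢ = Kᵢxᵢ:
  isopentane: x = 0.171, y = 0.569
  n-heptane: x = 0.829, y = 0.431

β = 0.365, x_n-heptane = 0.829, y_n-heptane = 0.431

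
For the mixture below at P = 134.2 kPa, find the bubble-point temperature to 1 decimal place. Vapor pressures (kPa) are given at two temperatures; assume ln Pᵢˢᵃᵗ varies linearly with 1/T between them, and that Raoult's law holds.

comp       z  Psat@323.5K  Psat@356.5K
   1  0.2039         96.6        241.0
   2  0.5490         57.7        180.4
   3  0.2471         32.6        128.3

Bubble-point temperature: ΣzᵢPᵢˢᵃᵗ(T) = P. Interpolate ln Pᵢˢᵃᵗ = aᵢ + bᵢ/T.
  T = 323.5 K: ΣzᵢPᵢˢᵃᵗ = 59.43 kPa
  T = 356.5 K: ΣzᵢPᵢˢᵃᵗ = 179.88 kPa
  T = 340.0 K: ΣzᵢPᵢˢᵃᵗ = 105.91 kPa
  T = 348.2 K: ΣzᵢPᵢˢᵃᵗ = 138.59 kPa
  T = 344.1 K: ΣzᵢPᵢˢᵃᵗ = 121.33 kPa
  T = 346.1 K: ΣzᵢPᵢˢᵃᵗ = 129.50 kPa
Interpolating between 346.1 K and 348.2 K gives T ≈ 347.2 K.

T = 347.2 K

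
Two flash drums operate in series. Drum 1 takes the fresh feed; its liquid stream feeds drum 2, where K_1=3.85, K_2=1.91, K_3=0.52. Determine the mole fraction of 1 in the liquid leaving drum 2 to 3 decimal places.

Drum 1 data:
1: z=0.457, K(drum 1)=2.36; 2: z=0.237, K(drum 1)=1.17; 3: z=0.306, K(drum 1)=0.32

x_1 (drum 2) = 0.087

Drum 1:
Let ψ₁ = V/F and solve Σ zᵢ(Kᵢ−1)/(1+ψ₁(Kᵢ−1)) = 0.
Feasibility: ΣzᵢKᵢ = 1.454, Σzᵢ/Kᵢ = 1.352 — both > 1, two phases present.
Newton–Raphson from ψ₁ = 0.69:
  ψ₁ = 0.690: g = -0.0353, g' = -0.733 → ψ₁ = 0.642
  ψ₁ = 0.642: g = -0.0010, g' = -0.692 → ψ₁ = 0.640
Converged at ψ₁ = 0.640.
Drum-1 compositions:
  1: x = 0.244, y = 0.576
  2: x = 0.214, y = 0.250
  3: x = 0.542, y = 0.173
Drum-2 feed = drum-1 liquid: z₂ = (0.2443, 0.2137, 0.5420).
Drum 2:
Rachford–Rice: g(ψ₂) = Σ zᵢ(Kᵢ−1)/(1+ψ₂(Kᵢ−1)) = 0.
g(0) = ΣzᵢKᵢ − 1 = 0.631 and g(1) = 1 − Σzᵢ/Kᵢ = -0.218, so a root lies in (0, 1).
Iterate (Newton) starting at ψ₂ = 0.5:
  ψ₂ = 0.500: g = 0.0785, g' = -0.637 → ψ₂ = 0.623
  ψ₂ = 0.623: g = 0.0037, g' = -0.584 → ψ₂ = 0.630
Converged at ψ₂ = 0.630.
  1: x = 0.087, y = 0.337
  2: x = 0.136, y = 0.260
  3: x = 0.777, y = 0.404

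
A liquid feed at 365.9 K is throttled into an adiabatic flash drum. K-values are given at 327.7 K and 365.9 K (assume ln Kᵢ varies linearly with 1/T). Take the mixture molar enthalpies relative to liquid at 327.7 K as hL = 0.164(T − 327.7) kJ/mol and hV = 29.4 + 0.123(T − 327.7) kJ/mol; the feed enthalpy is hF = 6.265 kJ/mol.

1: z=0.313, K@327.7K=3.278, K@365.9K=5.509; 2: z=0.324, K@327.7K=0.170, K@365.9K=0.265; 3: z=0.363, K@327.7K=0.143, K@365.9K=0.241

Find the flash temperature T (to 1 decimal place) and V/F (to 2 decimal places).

Adiabatic flash: solve Rachford–Rice at each trial T, then check hF = ψ·hV(T) + (1−ψ)·hL(T).
  T = 327.7 K: K = (3.278, 0.170, 0.143), RR gives ψ = 0.069, H_out = 2.033 kJ/mol
  T = 365.9 K: K = (5.509, 0.265, 0.241), RR gives ψ = 0.266, H_out = 13.675 kJ/mol
  T = 346.8 K: K = (4.311, 0.215, 0.188), RR gives ψ = 0.184, H_out = 8.402 kJ/mol
  T = 337.2 K: K = (3.771, 0.192, 0.165), RR gives ψ = 0.133, H_out = 5.403 kJ/mol
  T = 342.0 K: K = (4.036, 0.203, 0.176), RR gives ψ = 0.160, H_out = 6.943 kJ/mol
  T = 339.6 K: K = (3.902, 0.197, 0.170), RR gives ψ = 0.146, H_out = 6.184 kJ/mol
Linear interpolation between T = 339.6 (H_out = 6.184) and T = 342.0 (H_out = 6.943) on hF = 6.265 gives T ≈ 339.9 K, at which ψ = 0.15.

T = 339.9 K, V/F = 0.15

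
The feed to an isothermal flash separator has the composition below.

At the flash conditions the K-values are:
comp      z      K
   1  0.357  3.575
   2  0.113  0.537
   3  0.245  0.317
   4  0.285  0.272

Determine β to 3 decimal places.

Let β = V/F and solve Σ zᵢ(Kᵢ−1)/(1+β(Kᵢ−1)) = 0.
g(0) = ΣzᵢKᵢ − 1 = 0.492 and g(1) = 1 − Σzᵢ/Kᵢ = -1.131, so a root lies in (0, 1).
Iterate (Newton) starting at β = 0.36:
  β = 0.360: g = -0.0888, g' = -1.151 → β = 0.283
  β = 0.283: g = 0.0030, g' = -1.240 → β = 0.285
Converged at β = 0.285.

β = 0.285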